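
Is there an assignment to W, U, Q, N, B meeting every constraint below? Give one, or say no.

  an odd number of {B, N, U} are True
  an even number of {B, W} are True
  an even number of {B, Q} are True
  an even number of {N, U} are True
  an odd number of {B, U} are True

W = True; U = False; Q = True; N = False; B = True

{B, N, U}: 1 true → odd ✓
{B, W}: 2 true → even ✓
{B, Q}: 2 true → even ✓
{N, U}: 0 true → even ✓
{B, U}: 1 true → odd ✓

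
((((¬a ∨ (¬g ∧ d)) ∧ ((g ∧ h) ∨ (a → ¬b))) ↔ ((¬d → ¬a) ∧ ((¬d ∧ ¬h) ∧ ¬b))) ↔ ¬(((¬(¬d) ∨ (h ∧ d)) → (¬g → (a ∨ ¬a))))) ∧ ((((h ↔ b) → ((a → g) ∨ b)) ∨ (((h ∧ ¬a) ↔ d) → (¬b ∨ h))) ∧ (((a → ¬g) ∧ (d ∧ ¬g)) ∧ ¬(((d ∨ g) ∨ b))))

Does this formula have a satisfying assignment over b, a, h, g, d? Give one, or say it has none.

Case d = True: the conjunct ¬(((d ∨ g) ∨ b)) becomes ¬((True ∨ b)) = False.
Case d = False: the conjunct d is False.
Both cases fail — unsatisfiable.

No satisfying assignment exists.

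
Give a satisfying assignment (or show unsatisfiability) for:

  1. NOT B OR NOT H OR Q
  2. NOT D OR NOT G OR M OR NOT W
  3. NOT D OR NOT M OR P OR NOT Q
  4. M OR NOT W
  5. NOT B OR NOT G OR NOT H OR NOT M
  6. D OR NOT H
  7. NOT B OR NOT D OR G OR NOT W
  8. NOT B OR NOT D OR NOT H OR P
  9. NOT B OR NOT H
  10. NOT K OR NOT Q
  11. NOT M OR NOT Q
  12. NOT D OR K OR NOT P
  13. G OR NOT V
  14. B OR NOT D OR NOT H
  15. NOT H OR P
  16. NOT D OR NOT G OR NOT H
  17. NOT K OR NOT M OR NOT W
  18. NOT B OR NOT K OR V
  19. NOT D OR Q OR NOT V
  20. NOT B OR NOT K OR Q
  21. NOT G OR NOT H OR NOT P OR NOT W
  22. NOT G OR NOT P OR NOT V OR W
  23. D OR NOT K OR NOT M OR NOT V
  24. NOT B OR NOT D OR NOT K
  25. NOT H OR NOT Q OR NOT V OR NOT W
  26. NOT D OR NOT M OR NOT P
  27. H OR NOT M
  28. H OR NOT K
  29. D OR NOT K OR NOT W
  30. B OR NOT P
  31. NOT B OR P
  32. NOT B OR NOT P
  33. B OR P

Unsatisfiable — no assignment works.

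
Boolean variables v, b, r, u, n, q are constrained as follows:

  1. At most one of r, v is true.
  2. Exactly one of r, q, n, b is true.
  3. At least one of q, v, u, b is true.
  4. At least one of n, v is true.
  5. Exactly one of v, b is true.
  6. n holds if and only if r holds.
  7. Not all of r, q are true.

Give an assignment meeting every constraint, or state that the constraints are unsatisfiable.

v = True, b = False, r = False, u = False, n = False, q = True

  (1) {r, v}: 1 true — at most one ✓
  (2) {r, q, n, b}: 1 true — exactly one ✓
  (3) {q, v, u, b}: 2 true — at least one ✓
  (4) {n, v}: 1 true — at least one ✓
  (5) {v, b}: 1 true — exactly one ✓
  (6) n=F, r=F — same ✓
  (7) {r, q}: 1/2 true — not all ✓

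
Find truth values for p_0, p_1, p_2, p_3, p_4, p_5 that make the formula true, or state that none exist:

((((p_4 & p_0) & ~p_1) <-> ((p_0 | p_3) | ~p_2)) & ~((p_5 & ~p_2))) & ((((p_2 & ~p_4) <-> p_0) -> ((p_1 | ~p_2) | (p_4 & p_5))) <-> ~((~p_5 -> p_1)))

p_0=T, p_1=F, p_2=F, p_3=T, p_4=T, p_5=F

  (((p_4 & p_0) & ~p_1) <-> ((p_0 | p_3) | ~p_2)) & ~((p_5 & ~p_2)) = True
    ((p_4 & p_0) & ~p_1) <-> ((p_0 | p_3) | ~p_2) = True
      (p_4 & p_0) & ~p_1 = True
        p_4 & p_0 = True
        ~p_1 = True
      (p_0 | p_3) | ~p_2 = True
        p_0 | p_3 = True
        ~p_2 = True
    ~((p_5 & ~p_2)) = True
      p_5 & ~p_2 = False
        ~p_2 = True
  (((p_2 & ~p_4) <-> p_0) -> ((p_1 | ~p_2) | (p_4 & p_5))) <-> ~((~p_5 -> p_1)) = True
    ((p_2 & ~p_4) <-> p_0) -> ((p_1 | ~p_2) | (p_4 & p_5)) = True
      (p_2 & ~p_4) <-> p_0 = False
        p_2 & ~p_4 = False
          ~p_4 = False
      (p_1 | ~p_2) | (p_4 & p_5) = True
        p_1 | ~p_2 = True
          ~p_2 = True
        p_4 & p_5 = False
    ~((~p_5 -> p_1)) = True
      ~p_5 -> p_1 = False
        ~p_5 = True
Both conjuncts True, so the formula holds.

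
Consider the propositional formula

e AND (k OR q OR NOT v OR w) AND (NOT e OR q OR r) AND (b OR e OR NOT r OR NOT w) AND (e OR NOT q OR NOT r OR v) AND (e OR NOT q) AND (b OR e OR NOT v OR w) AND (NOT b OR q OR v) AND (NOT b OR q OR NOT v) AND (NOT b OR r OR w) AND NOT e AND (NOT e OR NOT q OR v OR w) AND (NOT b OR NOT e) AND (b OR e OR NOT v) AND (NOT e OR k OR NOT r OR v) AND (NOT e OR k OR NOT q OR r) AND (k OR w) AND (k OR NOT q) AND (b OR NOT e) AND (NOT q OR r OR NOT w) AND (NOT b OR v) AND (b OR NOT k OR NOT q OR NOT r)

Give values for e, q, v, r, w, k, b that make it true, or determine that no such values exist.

Case e = True:
  Clause (NOT e) is falsified — contradiction.
Case e = False:
  Clause (e) is falsified — contradiction.
Both cases fail, so the formula is unsatisfiable.

UNSATISFIABLE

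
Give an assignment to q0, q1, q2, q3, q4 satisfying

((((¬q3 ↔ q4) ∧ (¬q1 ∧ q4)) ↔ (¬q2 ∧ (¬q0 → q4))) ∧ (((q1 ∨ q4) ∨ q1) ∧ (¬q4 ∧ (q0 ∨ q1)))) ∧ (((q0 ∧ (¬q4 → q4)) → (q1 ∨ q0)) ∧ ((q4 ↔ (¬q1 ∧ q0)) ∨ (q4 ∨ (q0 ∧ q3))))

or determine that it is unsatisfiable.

q0=F, q1=T, q2=T, q3=T, q4=F

  (((¬q3 ↔ q4) ∧ (¬q1 ∧ q4)) ↔ (¬q2 ∧ (¬q0 → q4))) ∧ (((q1 ∨ q4) ∨ q1) ∧ (¬q4 ∧ (q0 ∨ q1))) = True
    ((¬q3 ↔ q4) ∧ (¬q1 ∧ q4)) ↔ (¬q2 ∧ (¬q0 → q4)) = True
      (¬q3 ↔ q4) ∧ (¬q1 ∧ q4) = False
        ¬q3 ↔ q4 = True
          ¬q3 = False
        ¬q1 ∧ q4 = False
          ¬q1 = False
      ¬q2 ∧ (¬q0 → q4) = False
        ¬q2 = False
        ¬q0 → q4 = False
          ¬q0 = True
    ((q1 ∨ q4) ∨ q1) ∧ (¬q4 ∧ (q0 ∨ q1)) = True
      (q1 ∨ q4) ∨ q1 = True
        q1 ∨ q4 = True
      ¬q4 ∧ (q0 ∨ q1) = True
        ¬q4 = True
        q0 ∨ q1 = True
  ((q0 ∧ (¬q4 → q4)) → (q1 ∨ q0)) ∧ ((q4 ↔ (¬q1 ∧ q0)) ∨ (q4 ∨ (q0 ∧ q3))) = True
    (q0 ∧ (¬q4 → q4)) → (q1 ∨ q0) = True
      q0 ∧ (¬q4 → q4) = False
        ¬q4 → q4 = False
          ¬q4 = True
      q1 ∨ q0 = True
    (q4 ↔ (¬q1 ∧ q0)) ∨ (q4 ∨ (q0 ∧ q3)) = True
      q4 ↔ (¬q1 ∧ q0) = True
        ¬q1 ∧ q0 = False
          ¬q1 = False
      q4 ∨ (q0 ∧ q3) = False
        q0 ∧ q3 = False
Both conjuncts True, so the formula holds.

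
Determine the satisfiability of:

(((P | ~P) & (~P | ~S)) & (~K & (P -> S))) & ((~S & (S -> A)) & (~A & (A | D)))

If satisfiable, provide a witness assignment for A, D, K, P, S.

A = False; D = True; K = False; P = False; S = False

  ((P | ~P) & (~P | ~S)) & (~K & (P -> S)) = True
    (P | ~P) & (~P | ~S) = True
      P | ~P = True
        ~P = True
      ~P | ~S = True
        ~P = True
        ~S = True
    ~K & (P -> S) = True
      ~K = True
      P -> S = True
  (~S & (S -> A)) & (~A & (A | D)) = True
    ~S & (S -> A) = True
      ~S = True
      S -> A = True
    ~A & (A | D) = True
      ~A = True
      A | D = True
Both conjuncts True, so the formula holds.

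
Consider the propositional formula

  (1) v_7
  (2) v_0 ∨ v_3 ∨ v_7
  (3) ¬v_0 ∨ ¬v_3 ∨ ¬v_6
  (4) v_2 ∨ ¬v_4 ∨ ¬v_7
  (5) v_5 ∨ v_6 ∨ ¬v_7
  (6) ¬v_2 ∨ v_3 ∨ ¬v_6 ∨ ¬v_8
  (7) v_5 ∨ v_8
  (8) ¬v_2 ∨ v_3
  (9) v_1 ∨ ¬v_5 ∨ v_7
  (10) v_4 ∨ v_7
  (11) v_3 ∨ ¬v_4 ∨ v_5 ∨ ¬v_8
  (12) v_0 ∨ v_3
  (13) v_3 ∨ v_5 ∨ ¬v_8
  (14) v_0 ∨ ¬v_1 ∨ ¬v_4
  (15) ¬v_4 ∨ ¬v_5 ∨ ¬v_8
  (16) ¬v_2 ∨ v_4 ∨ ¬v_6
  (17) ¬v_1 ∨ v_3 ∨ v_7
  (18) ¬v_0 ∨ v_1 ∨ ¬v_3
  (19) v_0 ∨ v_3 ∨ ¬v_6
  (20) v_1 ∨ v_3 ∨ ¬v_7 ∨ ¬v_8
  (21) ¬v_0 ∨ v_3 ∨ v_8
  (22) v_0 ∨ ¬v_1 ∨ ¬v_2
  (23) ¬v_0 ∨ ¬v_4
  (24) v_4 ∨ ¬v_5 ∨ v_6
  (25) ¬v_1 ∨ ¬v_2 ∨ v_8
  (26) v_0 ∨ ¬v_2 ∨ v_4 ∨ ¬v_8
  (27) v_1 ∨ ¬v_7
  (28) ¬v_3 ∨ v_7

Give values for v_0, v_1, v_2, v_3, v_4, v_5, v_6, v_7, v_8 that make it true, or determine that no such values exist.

Unit clause (v_7) forces v_7 = True.
In (v_1 ∨ ¬v_7) only v_1 is left, so v_1 = True.
Set v_0 = False.
  then (v_0 ∨ v_3) forces v_3 = True.
  then (v_0 ∨ ¬v_1 ∨ ¬v_4) forces v_4 = False.
  then (v_0 ∨ ¬v_1 ∨ ¬v_2) forces v_2 = False.
Set v_5 = True.
  then (v_4 ∨ ¬v_5 ∨ v_6) forces v_6 = True.
Set v_8 = True.
All clauses satisfied.

v_0 = False; v_1 = True; v_2 = False; v_3 = True; v_4 = False; v_5 = True; v_6 = True; v_7 = True; v_8 = True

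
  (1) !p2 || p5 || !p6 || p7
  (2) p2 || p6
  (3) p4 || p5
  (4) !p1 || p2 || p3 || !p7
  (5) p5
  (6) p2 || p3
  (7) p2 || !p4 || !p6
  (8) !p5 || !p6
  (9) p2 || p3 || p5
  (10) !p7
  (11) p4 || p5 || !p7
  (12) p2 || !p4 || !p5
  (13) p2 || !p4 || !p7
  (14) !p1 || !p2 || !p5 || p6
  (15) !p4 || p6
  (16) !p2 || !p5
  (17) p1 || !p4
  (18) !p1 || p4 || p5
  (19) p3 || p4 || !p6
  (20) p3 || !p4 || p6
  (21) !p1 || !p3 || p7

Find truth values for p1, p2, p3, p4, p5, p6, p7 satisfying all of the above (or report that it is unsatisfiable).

Case p5 = True:
  (!p5 || !p6) forces p6 = False.
  (p2 || p6) forces p2 = True.
  Clause (!p2 || !p5) is falsified — contradiction.
Case p5 = False:
  Clause (p5) is falsified — contradiction.
Both cases fail, so the formula is unsatisfiable.

The formula is unsatisfiable.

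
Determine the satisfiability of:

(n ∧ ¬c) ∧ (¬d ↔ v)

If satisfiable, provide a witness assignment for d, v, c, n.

d: False; v: True; c: False; n: True

  n ∧ ¬c = True
    ¬c = True
  ¬d ↔ v = True
    ¬d = True
Both conjuncts True, so the formula holds.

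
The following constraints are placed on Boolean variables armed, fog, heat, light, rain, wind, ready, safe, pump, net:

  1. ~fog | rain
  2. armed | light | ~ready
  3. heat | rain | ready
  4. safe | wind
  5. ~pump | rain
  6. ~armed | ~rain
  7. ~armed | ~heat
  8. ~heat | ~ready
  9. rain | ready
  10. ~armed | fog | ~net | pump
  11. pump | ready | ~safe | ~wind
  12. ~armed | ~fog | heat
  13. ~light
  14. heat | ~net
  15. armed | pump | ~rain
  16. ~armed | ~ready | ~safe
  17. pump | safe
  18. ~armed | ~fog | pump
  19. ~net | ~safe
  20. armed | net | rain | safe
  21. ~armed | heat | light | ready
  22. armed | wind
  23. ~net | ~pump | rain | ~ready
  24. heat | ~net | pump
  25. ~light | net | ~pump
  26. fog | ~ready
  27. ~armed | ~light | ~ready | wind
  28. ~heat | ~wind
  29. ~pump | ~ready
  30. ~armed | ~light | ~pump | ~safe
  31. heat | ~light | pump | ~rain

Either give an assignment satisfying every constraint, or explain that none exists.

Unit clause (~light) forces light = False.
Set armed = False.
  then (armed | light | ~ready) forces ready = False.
  then (rain | ready) forces rain = True.
  then (armed | pump | ~rain) forces pump = True.
  then (armed | wind) forces wind = True.
  then (~heat | ~wind) forces heat = False.
  then (heat | ~net) forces net = False.
Set fog = True.
Set safe = False.
All clauses satisfied.

armed = False, fog = True, heat = False, light = False, rain = True, wind = True, ready = False, safe = False, pump = True, net = False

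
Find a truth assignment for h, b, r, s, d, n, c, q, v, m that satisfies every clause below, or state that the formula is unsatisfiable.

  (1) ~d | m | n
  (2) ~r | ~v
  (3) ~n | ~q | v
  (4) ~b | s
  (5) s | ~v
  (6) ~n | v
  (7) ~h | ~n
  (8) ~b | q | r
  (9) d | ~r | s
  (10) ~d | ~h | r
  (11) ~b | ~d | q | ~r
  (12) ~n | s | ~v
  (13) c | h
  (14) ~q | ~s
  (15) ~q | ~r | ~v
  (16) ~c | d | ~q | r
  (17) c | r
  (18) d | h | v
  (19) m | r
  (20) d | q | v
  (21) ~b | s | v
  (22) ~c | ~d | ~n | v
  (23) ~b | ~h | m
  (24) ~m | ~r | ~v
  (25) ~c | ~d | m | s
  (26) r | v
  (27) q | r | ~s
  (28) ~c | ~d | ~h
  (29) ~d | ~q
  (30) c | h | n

h = False, b = False, r = True, s = False, d = True, n = False, c = True, q = False, v = False, m = True

Set h = False.
  then (c | h) forces c = True.
Set b = False.
Try r = False:
  (m | r) forces m = True.
  (r | v) forces v = True.
  (s | ~v) forces s = True.
  (~q | ~s) forces q = False.
  clause (q | r | ~s) is falsified — backtrack.
So r = True.
  then (~r | ~v) forces v = False.
  then (~n | v) forces n = False.
  then (d | h | v) forces d = True.
  then (~d | ~q) forces q = False.
  then (~d | m | n) forces m = True.
Set s = False.
All clauses satisfied.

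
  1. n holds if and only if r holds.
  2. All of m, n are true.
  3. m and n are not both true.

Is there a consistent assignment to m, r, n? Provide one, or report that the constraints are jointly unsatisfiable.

Unsatisfiable — no assignment works.

Case m = True:
  (2) forces n = True.
  Constraint (3) is violated (m=T, n=T) — contradiction.
Case m = False:
  Constraint (2) is violated (m=F) — contradiction.
Both cases fail — unsatisfiable.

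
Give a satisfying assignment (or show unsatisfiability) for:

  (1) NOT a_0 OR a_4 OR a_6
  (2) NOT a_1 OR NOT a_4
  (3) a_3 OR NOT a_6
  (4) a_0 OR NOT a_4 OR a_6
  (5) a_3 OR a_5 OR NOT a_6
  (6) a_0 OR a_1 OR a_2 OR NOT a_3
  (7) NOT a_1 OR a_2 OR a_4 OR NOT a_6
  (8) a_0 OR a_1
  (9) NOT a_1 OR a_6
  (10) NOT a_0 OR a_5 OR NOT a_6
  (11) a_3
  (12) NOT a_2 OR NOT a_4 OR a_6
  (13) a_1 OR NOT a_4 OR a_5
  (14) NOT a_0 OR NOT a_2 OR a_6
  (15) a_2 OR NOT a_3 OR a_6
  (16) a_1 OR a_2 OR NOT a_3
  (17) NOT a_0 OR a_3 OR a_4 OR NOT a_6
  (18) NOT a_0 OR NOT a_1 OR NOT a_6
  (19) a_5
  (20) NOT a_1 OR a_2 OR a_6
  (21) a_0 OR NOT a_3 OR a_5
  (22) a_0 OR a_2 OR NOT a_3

a_0 = False, a_1 = True, a_2 = True, a_3 = True, a_4 = False, a_5 = True, a_6 = True

Unit clause (a_3) forces a_3 = True.
Unit clause (a_5) forces a_5 = True.
Set a_0 = False.
  then (a_0 OR a_1) forces a_1 = True.
  then (NOT a_1 OR a_6) forces a_6 = True.
  then (a_0 OR a_2 OR NOT a_3) forces a_2 = True.
  then (NOT a_1 OR NOT a_4) forces a_4 = False.
All clauses satisfied.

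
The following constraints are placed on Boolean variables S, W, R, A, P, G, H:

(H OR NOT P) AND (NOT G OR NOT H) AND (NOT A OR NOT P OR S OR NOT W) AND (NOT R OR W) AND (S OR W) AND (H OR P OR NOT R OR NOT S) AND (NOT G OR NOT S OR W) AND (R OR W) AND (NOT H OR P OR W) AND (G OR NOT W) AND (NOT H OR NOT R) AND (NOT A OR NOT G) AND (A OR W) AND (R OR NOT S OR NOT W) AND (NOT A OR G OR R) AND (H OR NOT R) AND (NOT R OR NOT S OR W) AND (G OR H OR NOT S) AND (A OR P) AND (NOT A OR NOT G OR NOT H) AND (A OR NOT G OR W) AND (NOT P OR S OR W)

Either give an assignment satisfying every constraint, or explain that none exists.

No satisfying assignment exists.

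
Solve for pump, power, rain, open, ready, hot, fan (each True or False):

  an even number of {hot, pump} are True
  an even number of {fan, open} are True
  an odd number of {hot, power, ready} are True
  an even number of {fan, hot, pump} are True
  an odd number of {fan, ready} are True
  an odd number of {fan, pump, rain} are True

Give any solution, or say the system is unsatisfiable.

pump=T; power=T; rain=F; open=F; ready=T; hot=T; fan=F

{hot, pump}: 2 true → even ✓
{fan, open}: 0 true → even ✓
{hot, power, ready}: 3 true → odd ✓
{fan, hot, pump}: 2 true → even ✓
{fan, ready}: 1 true → odd ✓
{fan, pump, rain}: 1 true → odd ✓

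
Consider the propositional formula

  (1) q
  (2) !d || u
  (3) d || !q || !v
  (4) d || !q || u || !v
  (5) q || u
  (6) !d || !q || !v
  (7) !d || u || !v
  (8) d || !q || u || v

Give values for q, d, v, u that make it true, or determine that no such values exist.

Unit clause (q) forces q = True.
Set d = True.
  then (!d || u) forces u = True.
  then (!d || !q || !v) forces v = False.
Check each clause:
  (q): q holds.
  (!d || u): u holds.
  (d || !q || !v): d holds.
  (d || !q || u || !v): d holds.
  (q || u): q holds.
  (!d || !q || !v): !v holds.
  (!d || u || !v): u holds.
  (d || !q || u || v): d holds.
All clauses satisfied.

q: True, d: True, v: False, u: True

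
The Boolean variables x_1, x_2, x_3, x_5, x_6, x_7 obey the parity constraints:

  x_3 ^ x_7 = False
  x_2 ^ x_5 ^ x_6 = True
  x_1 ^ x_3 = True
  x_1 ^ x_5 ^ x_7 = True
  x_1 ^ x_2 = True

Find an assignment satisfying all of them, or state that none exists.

x_1 = True, x_2 = False, x_3 = False, x_5 = False, x_6 = True, x_7 = False

x_3 ^ x_7 = F ^ F = False ✓
x_2 ^ x_5 ^ x_6 = F ^ F ^ T = True ✓
x_1 ^ x_3 = T ^ F = True ✓
x_1 ^ x_5 ^ x_7 = T ^ F ^ F = True ✓
x_1 ^ x_2 = T ^ F = True ✓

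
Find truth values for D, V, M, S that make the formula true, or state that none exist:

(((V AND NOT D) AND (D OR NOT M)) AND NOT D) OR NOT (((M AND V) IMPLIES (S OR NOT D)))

D = False, V = True, M = False, S = False

  (((V AND NOT D) AND (D OR NOT M)) AND NOT D) OR NOT (((M AND V) IMPLIES (S OR NOT D))) = True
    ((V AND NOT D) AND (D OR NOT M)) AND NOT D = True
      (V AND NOT D) AND (D OR NOT M) = True
        V AND NOT D = True
          NOT D = True
        D OR NOT M = True
          NOT M = True
      NOT D = True
    NOT (((M AND V) IMPLIES (S OR NOT D))) = False
      (M AND V) IMPLIES (S OR NOT D) = True
        M AND V = False
        S OR NOT D = True
          NOT D = True
The formula evaluates to True.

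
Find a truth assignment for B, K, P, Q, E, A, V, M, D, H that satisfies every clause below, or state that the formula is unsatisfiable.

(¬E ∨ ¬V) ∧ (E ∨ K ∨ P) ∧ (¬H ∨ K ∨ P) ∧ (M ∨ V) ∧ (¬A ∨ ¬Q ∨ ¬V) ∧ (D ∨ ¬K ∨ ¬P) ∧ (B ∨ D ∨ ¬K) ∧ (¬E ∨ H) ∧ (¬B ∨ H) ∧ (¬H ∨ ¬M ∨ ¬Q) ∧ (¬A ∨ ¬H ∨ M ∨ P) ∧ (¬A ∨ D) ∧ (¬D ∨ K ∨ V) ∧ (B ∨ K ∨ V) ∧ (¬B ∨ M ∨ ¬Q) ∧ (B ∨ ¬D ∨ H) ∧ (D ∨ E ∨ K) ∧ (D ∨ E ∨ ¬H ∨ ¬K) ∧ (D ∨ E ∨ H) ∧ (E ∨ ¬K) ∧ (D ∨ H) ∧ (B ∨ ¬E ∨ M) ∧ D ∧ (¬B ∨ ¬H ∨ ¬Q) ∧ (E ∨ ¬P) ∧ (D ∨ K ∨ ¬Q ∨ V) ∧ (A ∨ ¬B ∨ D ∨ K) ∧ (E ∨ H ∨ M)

B=F, K=T, P=T, Q=F, E=T, A=F, V=F, M=T, D=T, H=T

Unit clause (D) forces D = True.
Set B = False.
  then (B ∨ ¬D ∨ H) forces H = True.
Set K = True.
  then (E ∨ ¬K) forces E = True.
  then (B ∨ ¬E ∨ M) forces M = True.
  then (¬E ∨ ¬V) forces V = False.
  then (¬H ∨ ¬M ∨ ¬Q) forces Q = False.
Set P = True.
Set A = False.
All clauses satisfied.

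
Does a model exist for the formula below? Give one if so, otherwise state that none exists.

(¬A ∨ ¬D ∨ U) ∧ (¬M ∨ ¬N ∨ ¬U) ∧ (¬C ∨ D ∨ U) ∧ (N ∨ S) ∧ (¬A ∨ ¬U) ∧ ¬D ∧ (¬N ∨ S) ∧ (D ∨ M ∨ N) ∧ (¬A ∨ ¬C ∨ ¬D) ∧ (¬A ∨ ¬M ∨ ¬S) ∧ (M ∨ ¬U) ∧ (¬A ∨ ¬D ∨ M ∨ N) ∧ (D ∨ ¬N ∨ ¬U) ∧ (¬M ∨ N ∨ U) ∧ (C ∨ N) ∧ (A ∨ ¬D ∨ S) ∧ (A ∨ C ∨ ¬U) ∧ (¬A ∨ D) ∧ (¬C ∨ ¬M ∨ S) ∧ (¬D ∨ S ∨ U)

Unit clause (¬D) forces D = False.
In (¬A ∨ D) only ¬A is left, so A = False.
Try S = False:
  (N ∨ S) forces N = True.
  clause (¬N ∨ S) is falsified — backtrack.
So S = True.
Set C = True.
  then (¬C ∨ D ∨ U) forces U = True.
  then (M ∨ ¬U) forces M = True.
  then (D ∨ ¬N ∨ ¬U) forces N = False.
All clauses satisfied.

S: True; C: True; M: True; D: False; U: True; N: False; A: False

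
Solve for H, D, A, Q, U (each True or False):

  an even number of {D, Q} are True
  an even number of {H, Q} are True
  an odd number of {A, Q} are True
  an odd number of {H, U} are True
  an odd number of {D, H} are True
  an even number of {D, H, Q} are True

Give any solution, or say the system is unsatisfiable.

The formula is unsatisfiable.

Adding constraints 1, 2, 5 mod 2: every variable appears an even number of times on the left, so the left side is 0.
But the right sides sum to 1 (mod 2). 0 ≠ 1 — the system is inconsistent.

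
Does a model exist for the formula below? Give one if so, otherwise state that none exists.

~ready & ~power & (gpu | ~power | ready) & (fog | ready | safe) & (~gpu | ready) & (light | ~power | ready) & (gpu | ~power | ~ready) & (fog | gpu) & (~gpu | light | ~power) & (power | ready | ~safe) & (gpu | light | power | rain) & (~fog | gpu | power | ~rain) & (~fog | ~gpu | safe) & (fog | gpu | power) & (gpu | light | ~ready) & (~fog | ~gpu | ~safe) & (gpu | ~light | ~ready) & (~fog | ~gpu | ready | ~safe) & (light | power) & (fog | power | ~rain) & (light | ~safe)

Unit clause (~ready) forces ready = False.
Unit clause (~power) forces power = False.
In (~gpu | ready) only ~gpu is left, so gpu = False.
In (fog | gpu) only fog is left, so fog = True.
In (power | ready | ~safe) only ~safe is left, so safe = False.
In (~fog | gpu | power | ~rain) only ~rain is left, so rain = False.
In (light | power) only light is left, so light = True.
All clauses satisfied.

power: False, fog: True, gpu: False, rain: False, safe: False, light: True, ready: False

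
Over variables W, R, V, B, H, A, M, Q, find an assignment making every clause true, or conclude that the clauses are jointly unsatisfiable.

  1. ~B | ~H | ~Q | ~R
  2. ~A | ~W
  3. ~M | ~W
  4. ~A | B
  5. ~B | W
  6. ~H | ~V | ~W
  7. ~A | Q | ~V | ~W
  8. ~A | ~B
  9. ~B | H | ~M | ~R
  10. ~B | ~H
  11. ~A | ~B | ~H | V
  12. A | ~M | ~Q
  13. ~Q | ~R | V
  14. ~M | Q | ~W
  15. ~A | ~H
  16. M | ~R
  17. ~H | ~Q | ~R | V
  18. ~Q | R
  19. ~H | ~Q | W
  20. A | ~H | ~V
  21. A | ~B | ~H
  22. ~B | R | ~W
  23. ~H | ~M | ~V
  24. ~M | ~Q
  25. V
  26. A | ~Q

Unit clause (V) forces V = True.
Set W = False.
  then (~B | W) forces B = False.
  then (~A | B) forces A = False.
  then (A | ~H | ~V) forces H = False.
  then (A | ~Q) forces Q = False.
Set R = True.
  then (M | ~R) forces M = True.
All clauses satisfied.

W = False; R = True; V = True; B = False; H = False; A = False; M = True; Q = False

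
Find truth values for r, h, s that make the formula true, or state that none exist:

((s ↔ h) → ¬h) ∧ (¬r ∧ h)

r=F; h=T; s=F

  (s ↔ h) → ¬h = True
    s ↔ h = False
    ¬h = False
  ¬r ∧ h = True
    ¬r = True
Both conjuncts True, so the formula holds.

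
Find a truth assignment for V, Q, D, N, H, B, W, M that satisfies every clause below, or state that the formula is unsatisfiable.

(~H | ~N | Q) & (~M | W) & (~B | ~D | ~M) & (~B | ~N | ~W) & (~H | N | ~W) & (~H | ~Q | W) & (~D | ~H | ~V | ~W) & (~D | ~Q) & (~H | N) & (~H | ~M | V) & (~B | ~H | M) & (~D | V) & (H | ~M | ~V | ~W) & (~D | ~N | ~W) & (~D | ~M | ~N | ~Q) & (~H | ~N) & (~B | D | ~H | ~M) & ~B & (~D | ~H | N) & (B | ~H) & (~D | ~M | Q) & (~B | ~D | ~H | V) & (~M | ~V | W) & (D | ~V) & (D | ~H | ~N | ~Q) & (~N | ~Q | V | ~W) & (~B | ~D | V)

V=F, Q=F, D=F, N=F, H=F, B=F, W=T, M=T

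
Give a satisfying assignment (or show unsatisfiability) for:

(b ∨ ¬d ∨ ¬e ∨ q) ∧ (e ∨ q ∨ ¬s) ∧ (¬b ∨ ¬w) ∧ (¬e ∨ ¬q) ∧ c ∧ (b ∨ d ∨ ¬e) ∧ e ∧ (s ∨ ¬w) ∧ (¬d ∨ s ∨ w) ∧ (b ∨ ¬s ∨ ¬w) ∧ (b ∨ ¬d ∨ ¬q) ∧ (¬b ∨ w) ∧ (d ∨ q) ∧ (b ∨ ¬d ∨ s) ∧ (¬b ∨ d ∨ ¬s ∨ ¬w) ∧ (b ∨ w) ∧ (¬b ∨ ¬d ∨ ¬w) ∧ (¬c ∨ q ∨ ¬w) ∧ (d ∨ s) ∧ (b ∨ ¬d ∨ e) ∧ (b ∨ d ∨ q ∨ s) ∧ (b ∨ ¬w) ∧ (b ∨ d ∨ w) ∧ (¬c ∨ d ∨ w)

Case w = True:
  (¬b ∨ ¬w) forces b = False.
  Clause (b ∨ ¬w) is falsified — contradiction.
Case w = False:
  (c) forces c = True.
  (e) forces e = True.
  (¬e ∨ ¬q) forces q = False.
  (¬b ∨ w) forces b = False.
  Clause (b ∨ w) is falsified — contradiction.
Both cases fail, so the formula is unsatisfiable.

Unsatisfiable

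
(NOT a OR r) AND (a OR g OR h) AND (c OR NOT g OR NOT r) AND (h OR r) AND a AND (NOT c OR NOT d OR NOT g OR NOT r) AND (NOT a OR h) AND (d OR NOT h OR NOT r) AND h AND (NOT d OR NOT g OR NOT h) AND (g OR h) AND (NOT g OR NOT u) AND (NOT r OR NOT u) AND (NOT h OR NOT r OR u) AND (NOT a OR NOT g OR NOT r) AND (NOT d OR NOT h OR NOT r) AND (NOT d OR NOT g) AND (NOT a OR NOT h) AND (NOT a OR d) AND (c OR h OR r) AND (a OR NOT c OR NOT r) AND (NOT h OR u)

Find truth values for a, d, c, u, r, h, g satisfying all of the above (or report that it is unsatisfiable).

Unsatisfiable

Case h = True:
  (a) forces a = True.
  Clause (NOT a OR NOT h) is falsified — contradiction.
Case h = False:
  Clause (h) is falsified — contradiction.
Both cases fail, so the formula is unsatisfiable.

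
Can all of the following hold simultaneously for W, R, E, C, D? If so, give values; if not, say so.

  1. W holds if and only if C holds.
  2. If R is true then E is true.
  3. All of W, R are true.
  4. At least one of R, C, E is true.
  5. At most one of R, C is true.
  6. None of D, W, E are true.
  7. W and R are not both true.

Case W = True:
  Constraint (6) is violated (W=T) — contradiction.
Case W = False:
  Constraint (3) is violated (W=F) — contradiction.
Both cases fail — unsatisfiable.

No satisfying assignment exists.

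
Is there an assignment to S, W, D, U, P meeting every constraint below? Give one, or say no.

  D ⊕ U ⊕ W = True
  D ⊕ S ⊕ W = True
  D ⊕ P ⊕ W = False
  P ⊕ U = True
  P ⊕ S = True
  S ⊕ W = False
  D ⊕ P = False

S=F, W=F, D=T, U=F, P=T

D ⊕ U ⊕ W = T ⊕ F ⊕ F = True ✓
D ⊕ S ⊕ W = T ⊕ F ⊕ F = True ✓
D ⊕ P ⊕ W = T ⊕ T ⊕ F = False ✓
P ⊕ U = T ⊕ F = True ✓
P ⊕ S = T ⊕ F = True ✓
S ⊕ W = F ⊕ F = False ✓
D ⊕ P = T ⊕ T = False ✓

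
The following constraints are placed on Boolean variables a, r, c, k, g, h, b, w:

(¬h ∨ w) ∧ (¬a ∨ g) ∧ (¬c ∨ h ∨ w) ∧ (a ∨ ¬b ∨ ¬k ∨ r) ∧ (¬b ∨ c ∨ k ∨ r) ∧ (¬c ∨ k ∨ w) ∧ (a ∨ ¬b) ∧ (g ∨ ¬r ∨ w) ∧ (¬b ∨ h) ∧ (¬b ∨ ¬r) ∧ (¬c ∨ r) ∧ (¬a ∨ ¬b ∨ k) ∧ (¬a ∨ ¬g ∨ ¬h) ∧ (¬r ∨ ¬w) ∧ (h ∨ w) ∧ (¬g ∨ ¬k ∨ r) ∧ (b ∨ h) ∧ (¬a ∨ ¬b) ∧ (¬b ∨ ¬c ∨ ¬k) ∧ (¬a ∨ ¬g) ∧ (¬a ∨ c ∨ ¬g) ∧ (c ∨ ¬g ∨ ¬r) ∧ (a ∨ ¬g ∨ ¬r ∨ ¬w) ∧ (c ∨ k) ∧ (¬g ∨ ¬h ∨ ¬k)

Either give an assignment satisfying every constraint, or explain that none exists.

Set a = False.
  then (a ∨ ¬b) forces b = False.
  then (b ∨ h) forces h = True.
  then (¬h ∨ w) forces w = True.
  then (¬r ∨ ¬w) forces r = False.
  then (¬c ∨ r) forces c = False.
  then (c ∨ k) forces k = True.
  then (¬g ∨ ¬h ∨ ¬k) forces g = False.
All clauses satisfied.

a = False; r = False; c = False; k = True; g = False; h = True; b = False; w = True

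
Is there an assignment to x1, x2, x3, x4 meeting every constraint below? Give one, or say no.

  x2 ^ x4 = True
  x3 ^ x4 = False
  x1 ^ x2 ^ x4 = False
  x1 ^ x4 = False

x1=T, x2=F, x3=T, x4=T

x2 ^ x4 = F ^ T = True ✓
x3 ^ x4 = T ^ T = False ✓
x1 ^ x2 ^ x4 = T ^ F ^ T = False ✓
x1 ^ x4 = T ^ T = False ✓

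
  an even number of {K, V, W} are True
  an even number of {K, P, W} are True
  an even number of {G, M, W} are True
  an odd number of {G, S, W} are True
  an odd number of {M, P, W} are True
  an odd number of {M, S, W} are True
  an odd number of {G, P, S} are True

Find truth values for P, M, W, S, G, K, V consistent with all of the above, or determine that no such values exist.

P = False, M = True, W = False, S = False, G = True, K = False, V = False

{K, V, W}: 0 true → even ✓
{K, P, W}: 0 true → even ✓
{G, M, W}: 2 true → even ✓
{G, S, W}: 1 true → odd ✓
{M, P, W}: 1 true → odd ✓
{M, S, W}: 1 true → odd ✓
{G, P, S}: 1 true → odd ✓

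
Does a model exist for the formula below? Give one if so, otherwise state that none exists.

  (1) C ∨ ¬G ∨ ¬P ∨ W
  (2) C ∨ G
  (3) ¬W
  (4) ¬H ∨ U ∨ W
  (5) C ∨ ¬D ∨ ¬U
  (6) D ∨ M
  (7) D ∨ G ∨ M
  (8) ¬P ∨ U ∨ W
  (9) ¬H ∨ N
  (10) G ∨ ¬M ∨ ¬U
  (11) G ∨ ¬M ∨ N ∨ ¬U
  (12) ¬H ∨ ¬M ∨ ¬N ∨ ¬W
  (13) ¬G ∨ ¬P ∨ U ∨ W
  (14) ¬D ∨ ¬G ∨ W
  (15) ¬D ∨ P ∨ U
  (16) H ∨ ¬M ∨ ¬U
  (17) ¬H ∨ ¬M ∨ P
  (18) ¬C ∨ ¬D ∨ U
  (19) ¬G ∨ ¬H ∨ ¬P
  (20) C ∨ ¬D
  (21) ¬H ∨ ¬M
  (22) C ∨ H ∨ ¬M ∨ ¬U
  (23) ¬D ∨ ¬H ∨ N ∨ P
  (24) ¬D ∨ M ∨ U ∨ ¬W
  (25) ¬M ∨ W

D=T; G=F; U=T; P=T; M=F; H=T; N=T; C=T; W=F

Unit clause (¬W) forces W = False.
In (¬M ∨ W) only ¬M is left, so M = False.
In (D ∨ M) only D is left, so D = True.
In (¬D ∨ ¬G ∨ W) only ¬G is left, so G = False.
In (C ∨ ¬D) only C is left, so C = True.
In (¬C ∨ ¬D ∨ U) only U is left, so U = True.
Set P = True.
Set H = True.
  then (¬H ∨ N) forces N = True.
All clauses satisfied.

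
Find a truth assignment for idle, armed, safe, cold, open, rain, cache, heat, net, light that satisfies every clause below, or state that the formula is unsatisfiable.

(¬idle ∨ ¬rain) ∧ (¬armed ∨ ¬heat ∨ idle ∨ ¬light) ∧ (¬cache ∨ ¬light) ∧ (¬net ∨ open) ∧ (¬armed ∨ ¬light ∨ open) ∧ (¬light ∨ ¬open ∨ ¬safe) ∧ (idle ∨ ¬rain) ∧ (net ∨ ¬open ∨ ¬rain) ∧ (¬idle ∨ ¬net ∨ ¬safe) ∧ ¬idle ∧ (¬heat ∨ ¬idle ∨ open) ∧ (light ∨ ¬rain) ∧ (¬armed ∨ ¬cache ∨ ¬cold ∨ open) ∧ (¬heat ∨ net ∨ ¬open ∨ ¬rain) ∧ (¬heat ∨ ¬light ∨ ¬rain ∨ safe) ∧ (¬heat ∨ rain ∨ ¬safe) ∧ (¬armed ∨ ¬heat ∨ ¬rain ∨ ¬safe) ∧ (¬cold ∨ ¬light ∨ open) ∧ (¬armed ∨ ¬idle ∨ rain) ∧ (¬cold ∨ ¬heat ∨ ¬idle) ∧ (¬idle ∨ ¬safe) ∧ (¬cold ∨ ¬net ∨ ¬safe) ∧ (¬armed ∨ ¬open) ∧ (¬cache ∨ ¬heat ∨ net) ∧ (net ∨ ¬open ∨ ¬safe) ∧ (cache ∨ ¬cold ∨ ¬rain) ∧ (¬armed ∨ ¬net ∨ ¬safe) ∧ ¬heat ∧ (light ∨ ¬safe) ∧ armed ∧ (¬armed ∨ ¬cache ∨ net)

Unit clause (¬idle) forces idle = False.
Unit clause (¬heat) forces heat = False.
Unit clause (armed) forces armed = True.
In (idle ∨ ¬rain) only ¬rain is left, so rain = False.
In (¬armed ∨ ¬open) only ¬open is left, so open = False.
In (¬net ∨ open) only ¬net is left, so net = False.
In (¬armed ∨ ¬light ∨ open) only ¬light is left, so light = False.
In (light ∨ ¬safe) only ¬safe is left, so safe = False.
In (¬armed ∨ ¬cache ∨ net) only ¬cache is left, so cache = False.
Set cold = True.
All clauses satisfied.

idle=F, armed=T, safe=F, cold=T, open=F, rain=F, cache=F, heat=F, net=F, light=F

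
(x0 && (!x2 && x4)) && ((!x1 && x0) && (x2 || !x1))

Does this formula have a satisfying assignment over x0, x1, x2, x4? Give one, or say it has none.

x0: True, x1: False, x2: False, x4: True

  x0 && (!x2 && x4) = True
    !x2 && x4 = True
      !x2 = True
  (!x1 && x0) && (x2 || !x1) = True
    !x1 && x0 = True
      !x1 = True
    x2 || !x1 = True
      !x1 = True
Both conjuncts True, so the formula holds.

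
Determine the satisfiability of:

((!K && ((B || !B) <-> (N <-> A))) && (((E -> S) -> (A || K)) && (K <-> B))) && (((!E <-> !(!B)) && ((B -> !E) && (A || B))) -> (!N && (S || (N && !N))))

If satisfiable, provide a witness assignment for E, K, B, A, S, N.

E=F; K=F; B=F; A=T; S=T; N=T

  (!K && ((B || !B) <-> (N <-> A))) && (((E -> S) -> (A || K)) && (K <-> B)) = True
    !K && ((B || !B) <-> (N <-> A)) = True
      !K = True
      (B || !B) <-> (N <-> A) = True
        B || !B = True
          !B = True
        N <-> A = True
    ((E -> S) -> (A || K)) && (K <-> B) = True
      (E -> S) -> (A || K) = True
        E -> S = True
        A || K = True
      K <-> B = True
  ((!E <-> !(!B)) && ((B -> !E) && (A || B))) -> (!N && (S || (N && !N))) = True
    (!E <-> !(!B)) && ((B -> !E) && (A || B)) = False
      !E <-> !(!B) = False
        !E = True
        !(!B) = False
          !B = True
      (B -> !E) && (A || B) = True
        B -> !E = True
          !E = True
        A || B = True
    !N && (S || (N && !N)) = False
      !N = False
      S || (N && !N) = True
        N && !N = False
          !N = False
Both conjuncts True, so the formula holds.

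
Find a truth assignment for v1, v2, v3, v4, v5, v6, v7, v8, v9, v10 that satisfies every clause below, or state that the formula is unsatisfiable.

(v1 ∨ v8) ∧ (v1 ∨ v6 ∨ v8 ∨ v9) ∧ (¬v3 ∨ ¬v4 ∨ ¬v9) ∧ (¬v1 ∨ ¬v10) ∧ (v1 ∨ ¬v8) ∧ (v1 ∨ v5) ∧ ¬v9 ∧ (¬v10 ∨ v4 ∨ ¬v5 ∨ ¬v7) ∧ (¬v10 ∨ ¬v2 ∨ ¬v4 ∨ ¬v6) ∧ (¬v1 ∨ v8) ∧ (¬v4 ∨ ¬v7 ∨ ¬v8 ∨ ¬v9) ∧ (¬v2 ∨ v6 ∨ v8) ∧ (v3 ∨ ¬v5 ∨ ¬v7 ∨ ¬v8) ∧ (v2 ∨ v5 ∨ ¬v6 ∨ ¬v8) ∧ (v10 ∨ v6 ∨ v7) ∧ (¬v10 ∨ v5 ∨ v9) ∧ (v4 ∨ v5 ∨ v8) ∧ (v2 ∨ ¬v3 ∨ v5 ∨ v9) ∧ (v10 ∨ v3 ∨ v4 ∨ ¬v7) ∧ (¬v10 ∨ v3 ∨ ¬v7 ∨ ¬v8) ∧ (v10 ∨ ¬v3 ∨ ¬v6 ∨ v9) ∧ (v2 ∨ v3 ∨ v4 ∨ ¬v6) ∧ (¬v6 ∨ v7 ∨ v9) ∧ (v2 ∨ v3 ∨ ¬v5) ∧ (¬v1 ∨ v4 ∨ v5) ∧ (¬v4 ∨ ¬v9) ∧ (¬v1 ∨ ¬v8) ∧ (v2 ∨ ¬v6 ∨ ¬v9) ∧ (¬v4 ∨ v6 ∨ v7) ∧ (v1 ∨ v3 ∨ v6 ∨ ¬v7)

Case v8 = True:
  (v1 ∨ ¬v8) forces v1 = True.
  Clause (¬v1 ∨ ¬v8) is falsified — contradiction.
Case v8 = False:
  (v1 ∨ v8) forces v1 = True.
  Clause (¬v1 ∨ v8) is falsified — contradiction.
Both cases fail, so the formula is unsatisfiable.

UNSATISFIABLE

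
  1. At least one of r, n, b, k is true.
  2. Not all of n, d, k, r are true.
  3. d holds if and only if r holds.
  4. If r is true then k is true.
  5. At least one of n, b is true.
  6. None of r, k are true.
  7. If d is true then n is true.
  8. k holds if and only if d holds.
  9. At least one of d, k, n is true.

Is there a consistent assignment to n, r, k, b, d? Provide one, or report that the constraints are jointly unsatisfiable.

n = True, r = False, k = False, b = False, d = False

  (1) {r, n, b, k}: 1 true — at least one ✓
  (2) {n, d, k, r}: 1/4 true — not all ✓
  (3) d=F, r=F — same ✓
  (4) r=F ⇒ k: vacuous ✓
  (5) {n, b}: 1 true — at least one ✓
  (6) {r, k}: 0 true — none ✓
  (7) d=F ⇒ n: vacuous ✓
  (8) k=F, d=F — same ✓
  (9) {d, k, n}: 1 true — at least one ✓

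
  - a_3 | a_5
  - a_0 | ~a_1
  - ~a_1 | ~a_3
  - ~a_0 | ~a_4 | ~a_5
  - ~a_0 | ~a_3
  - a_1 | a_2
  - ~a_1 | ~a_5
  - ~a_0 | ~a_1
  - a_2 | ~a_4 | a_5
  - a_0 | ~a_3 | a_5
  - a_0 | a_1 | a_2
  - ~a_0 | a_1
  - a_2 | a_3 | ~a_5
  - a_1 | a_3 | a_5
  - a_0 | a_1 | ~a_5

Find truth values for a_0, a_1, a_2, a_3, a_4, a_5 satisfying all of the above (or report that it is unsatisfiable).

Unsatisfiable

Case a_1 = True:
  (a_0 | ~a_1) forces a_0 = True.
  Clause (~a_0 | ~a_1) is falsified — contradiction.
Case a_1 = False:
  (a_1 | a_2) forces a_2 = True.
  (~a_0 | a_1) forces a_0 = False.
  (a_0 | a_1 | ~a_5) forces a_5 = False.
  (a_3 | a_5) forces a_3 = True.
  Clause (a_0 | ~a_3 | a_5) is falsified — contradiction.
Both cases fail, so the formula is unsatisfiable.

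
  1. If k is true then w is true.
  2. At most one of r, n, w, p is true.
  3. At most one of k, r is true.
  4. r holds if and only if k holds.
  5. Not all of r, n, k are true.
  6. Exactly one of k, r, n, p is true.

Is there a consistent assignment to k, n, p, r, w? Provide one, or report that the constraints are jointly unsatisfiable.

k = False, n = False, p = True, r = False, w = False

  (1) k=F ⇒ w: vacuous ✓
  (2) {r, n, w, p}: 1 true — at most one ✓
  (3) {k, r}: 0 true — at most one ✓
  (4) r=F, k=F — same ✓
  (5) {r, n, k}: 0/3 true — not all ✓
  (6) {k, r, n, p}: 1 true — exactly one ✓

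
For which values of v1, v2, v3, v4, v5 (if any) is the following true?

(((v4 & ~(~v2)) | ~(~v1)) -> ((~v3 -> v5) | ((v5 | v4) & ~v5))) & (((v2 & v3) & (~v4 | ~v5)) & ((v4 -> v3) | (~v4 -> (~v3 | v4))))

v1 = True, v2 = True, v3 = True, v4 = True, v5 = False

  ((v4 & ~(~v2)) | ~(~v1)) -> ((~v3 -> v5) | ((v5 | v4) & ~v5)) = True
    (v4 & ~(~v2)) | ~(~v1) = True
      v4 & ~(~v2) = True
        ~(~v2) = True
          ~v2 = False
      ~(~v1) = True
        ~v1 = False
    (~v3 -> v5) | ((v5 | v4) & ~v5) = True
      ~v3 -> v5 = True
        ~v3 = False
      (v5 | v4) & ~v5 = True
        v5 | v4 = True
        ~v5 = True
  ((v2 & v3) & (~v4 | ~v5)) & ((v4 -> v3) | (~v4 -> (~v3 | v4))) = True
    (v2 & v3) & (~v4 | ~v5) = True
      v2 & v3 = True
      ~v4 | ~v5 = True
        ~v4 = False
        ~v5 = True
    (v4 -> v3) | (~v4 -> (~v3 | v4)) = True
      v4 -> v3 = True
      ~v4 -> (~v3 | v4) = True
        ~v4 = False
        ~v3 | v4 = True
          ~v3 = False
Both conjuncts True, so the formula holds.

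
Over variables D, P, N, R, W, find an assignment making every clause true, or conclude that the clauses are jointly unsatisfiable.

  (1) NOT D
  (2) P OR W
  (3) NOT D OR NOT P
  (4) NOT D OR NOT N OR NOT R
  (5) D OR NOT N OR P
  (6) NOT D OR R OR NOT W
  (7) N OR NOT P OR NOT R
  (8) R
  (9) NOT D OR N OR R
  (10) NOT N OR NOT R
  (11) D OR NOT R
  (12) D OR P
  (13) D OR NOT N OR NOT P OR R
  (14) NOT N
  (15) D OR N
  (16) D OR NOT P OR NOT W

Case D = True:
  Clause (NOT D) is falsified — contradiction.
Case D = False:
  (R) forces R = True.
  Clause (D OR NOT R) is falsified — contradiction.
Both cases fail, so the formula is unsatisfiable.

Unsatisfiable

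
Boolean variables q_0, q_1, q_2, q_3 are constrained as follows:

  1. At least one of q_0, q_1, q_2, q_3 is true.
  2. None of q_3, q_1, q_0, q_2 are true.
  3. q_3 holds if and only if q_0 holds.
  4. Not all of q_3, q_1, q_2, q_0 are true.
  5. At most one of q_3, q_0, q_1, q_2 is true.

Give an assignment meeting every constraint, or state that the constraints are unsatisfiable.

Case q_0 = True:
  Constraint (2) is violated (q_0=T) — contradiction.
Case q_0 = False:
  (2) forces q_3 = False.
  (2) forces q_1 = False.
  (1) with q_0=F, q_1=F, q_3=F forces q_2 = True.
  Constraint (2) is violated (q_2=T) — contradiction.
Both cases fail — unsatisfiable.

No satisfying assignment exists.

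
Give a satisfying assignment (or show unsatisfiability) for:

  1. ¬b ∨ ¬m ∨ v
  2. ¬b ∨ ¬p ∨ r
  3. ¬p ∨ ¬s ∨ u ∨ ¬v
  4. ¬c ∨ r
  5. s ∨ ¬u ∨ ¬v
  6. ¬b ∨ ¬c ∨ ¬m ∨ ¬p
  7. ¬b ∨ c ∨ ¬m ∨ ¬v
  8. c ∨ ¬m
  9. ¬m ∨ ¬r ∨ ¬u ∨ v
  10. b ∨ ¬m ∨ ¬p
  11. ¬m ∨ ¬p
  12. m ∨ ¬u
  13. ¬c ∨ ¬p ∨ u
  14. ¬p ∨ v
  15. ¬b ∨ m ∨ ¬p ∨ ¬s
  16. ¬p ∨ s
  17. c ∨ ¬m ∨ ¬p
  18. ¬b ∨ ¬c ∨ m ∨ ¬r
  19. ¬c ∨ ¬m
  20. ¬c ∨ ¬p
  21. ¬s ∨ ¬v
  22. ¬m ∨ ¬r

Set r = True.
  then (¬m ∨ ¬r) forces m = False.
  then (m ∨ ¬u) forces u = False.
Set b = False.
Set c = True.
  then (¬c ∨ ¬p ∨ u) forces p = False.
Set s = False.
Set v = True.
All clauses satisfied.

r = True, b = False, c = True, m = False, p = False, u = False, s = False, v = True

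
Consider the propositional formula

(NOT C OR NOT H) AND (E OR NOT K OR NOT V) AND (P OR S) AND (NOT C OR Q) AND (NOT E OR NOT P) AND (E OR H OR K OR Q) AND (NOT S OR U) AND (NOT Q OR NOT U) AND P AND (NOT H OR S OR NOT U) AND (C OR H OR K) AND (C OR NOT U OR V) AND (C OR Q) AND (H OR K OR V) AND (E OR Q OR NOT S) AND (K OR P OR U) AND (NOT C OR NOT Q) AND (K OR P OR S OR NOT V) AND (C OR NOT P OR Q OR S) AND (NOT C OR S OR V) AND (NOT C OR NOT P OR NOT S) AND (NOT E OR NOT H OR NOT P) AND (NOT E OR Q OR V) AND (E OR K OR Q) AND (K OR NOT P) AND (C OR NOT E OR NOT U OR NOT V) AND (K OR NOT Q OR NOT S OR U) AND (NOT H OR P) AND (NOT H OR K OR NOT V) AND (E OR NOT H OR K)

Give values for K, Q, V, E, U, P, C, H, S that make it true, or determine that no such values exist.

Unit clause (P) forces P = True.
In (K OR NOT P) only K is left, so K = True.
In (NOT E OR NOT P) only NOT E is left, so E = False.
In (E OR NOT K OR NOT V) only NOT V is left, so V = False.
Try Q = False:
  (NOT C OR Q) forces C = False.
  clause (C OR Q) is falsified — backtrack.
So Q = True.
  then (NOT Q OR NOT U) forces U = False.
  then (NOT C OR NOT Q) forces C = False.
  then (NOT S OR U) forces S = False.
Set H = True.
All clauses satisfied.

K = True, Q = True, V = False, E = False, U = False, P = True, C = False, H = True, S = False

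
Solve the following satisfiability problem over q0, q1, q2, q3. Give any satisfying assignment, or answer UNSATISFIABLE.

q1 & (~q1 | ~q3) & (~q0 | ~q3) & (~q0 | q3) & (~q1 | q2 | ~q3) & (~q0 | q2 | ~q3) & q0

Unsatisfiable — no assignment works.

Case q0 = True:
  (q1) forces q1 = True.
  (~q1 | ~q3) forces q3 = False.
  Clause (~q0 | q3) is falsified — contradiction.
Case q0 = False:
  Clause (q0) is falsified — contradiction.
Both cases fail, so the formula is unsatisfiable.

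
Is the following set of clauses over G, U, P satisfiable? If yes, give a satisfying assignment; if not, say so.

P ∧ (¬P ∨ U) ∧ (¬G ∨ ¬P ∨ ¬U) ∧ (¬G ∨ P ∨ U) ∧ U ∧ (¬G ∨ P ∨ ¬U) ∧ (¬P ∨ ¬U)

Case U = True:
  (P) forces P = True.
  Clause (¬P ∨ ¬U) is falsified — contradiction.
Case U = False:
  Clause (U) is falsified — contradiction.
Both cases fail, so the formula is unsatisfiable.

No satisfying assignment exists.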